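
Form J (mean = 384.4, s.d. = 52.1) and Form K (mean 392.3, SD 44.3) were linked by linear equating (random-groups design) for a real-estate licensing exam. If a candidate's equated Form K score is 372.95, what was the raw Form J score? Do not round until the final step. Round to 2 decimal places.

361.64

Invert y = (SD_Y/SD_X)(x − M_X) + M_Y:
x = (SD_X/SD_Y)(y − M_Y) + M_X = (52.1/44.3)(372.95 − 392.3) + 384.4
x = 1.176072 × -19.350 + 384.4 = 361.64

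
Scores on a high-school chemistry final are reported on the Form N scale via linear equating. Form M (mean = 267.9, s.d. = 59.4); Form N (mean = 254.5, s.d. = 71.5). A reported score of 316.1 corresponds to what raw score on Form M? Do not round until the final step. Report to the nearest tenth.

319.1

Invert y = (SD_Y/SD_X)(x − M_X) + M_Y:
x = (SD_X/SD_Y)(y − M_Y) + M_X = (59.4/71.5)(316.1 − 254.5) + 267.9
x = 0.830769 × 61.600 + 267.9 = 319.1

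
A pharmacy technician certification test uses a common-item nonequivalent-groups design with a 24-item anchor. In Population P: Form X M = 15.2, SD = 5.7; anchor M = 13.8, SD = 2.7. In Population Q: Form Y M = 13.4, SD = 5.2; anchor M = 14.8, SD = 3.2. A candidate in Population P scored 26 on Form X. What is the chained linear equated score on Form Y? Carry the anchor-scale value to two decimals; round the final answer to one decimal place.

20.1

Form X → anchor (Population P): v = (2.7/5.7)(26 − 15.2) + 13.8 = 18.92
anchor → Form Y (Population Q): y = (5.2/3.2)(18.92 − 14.8) + 13.4 = 20.1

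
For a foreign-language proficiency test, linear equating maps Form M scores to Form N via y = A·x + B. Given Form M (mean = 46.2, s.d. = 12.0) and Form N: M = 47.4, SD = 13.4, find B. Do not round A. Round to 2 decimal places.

A = SD_Y / SD_X = 13.4 / 12.0 = 1.116667
B = M_Y − A·M_X = 47.4 − 1.116667 × 46.2 = -4.19

-4.19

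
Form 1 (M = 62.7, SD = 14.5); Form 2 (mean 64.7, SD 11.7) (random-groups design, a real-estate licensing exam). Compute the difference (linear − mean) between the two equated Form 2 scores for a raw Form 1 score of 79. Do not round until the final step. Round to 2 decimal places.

-3.15

Mean-equated: 79 + (64.7 − 62.7) = 81.00
Linear-equated: (11.7/14.5)(79 − 62.7) + 64.7 = 77.852
Difference = 77.852 − 81.00 = -3.15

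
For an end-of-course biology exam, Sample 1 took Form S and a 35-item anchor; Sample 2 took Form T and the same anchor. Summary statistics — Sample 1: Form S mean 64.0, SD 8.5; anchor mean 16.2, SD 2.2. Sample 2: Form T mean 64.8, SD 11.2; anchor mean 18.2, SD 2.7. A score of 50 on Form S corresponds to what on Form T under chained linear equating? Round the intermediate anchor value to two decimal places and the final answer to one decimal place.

Form S → anchor (Sample 1): v = (2.2/8.5)(50 − 64.0) + 16.2 = 12.58
anchor → Form T (Sample 2): y = (11.2/2.7)(12.58 − 18.2) + 64.8 = 41.5

41.5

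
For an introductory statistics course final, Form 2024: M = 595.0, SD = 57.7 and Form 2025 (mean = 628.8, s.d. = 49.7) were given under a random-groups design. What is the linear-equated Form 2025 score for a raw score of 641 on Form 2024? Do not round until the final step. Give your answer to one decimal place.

Linear equating: y = (SD_Y/SD_X)(x − M_X) + M_Y
y = (49.7/57.7)(641 − 595.0) + 628.8
y = 0.861352 × 46.0 + 628.8 = 39.6222 + 628.8 = 668.4

668.4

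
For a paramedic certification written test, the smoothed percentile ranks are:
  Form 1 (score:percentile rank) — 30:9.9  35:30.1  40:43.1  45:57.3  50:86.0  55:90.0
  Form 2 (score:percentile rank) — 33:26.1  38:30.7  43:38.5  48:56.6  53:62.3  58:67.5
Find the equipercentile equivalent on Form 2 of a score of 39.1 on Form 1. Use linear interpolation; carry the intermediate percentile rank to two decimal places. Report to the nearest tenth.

43.6

PR of 39.1 on Form 1: 30.1 + (39.1 − 35)/(40 − 35) × (43.1 − 30.1) = 40.76
On Form 2, PR 40.76 falls between score 43 (PR 38.5) and 48 (PR 56.6).
Interpolate: 43 + (40.76 − 38.5)/(56.6 − 38.5) × (48 − 43) = 43.6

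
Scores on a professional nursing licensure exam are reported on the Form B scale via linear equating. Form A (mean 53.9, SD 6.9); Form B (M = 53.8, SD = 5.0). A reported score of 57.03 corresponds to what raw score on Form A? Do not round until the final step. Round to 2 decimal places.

Invert y = (SD_Y/SD_X)(x − M_X) + M_Y:
x = (SD_X/SD_Y)(y − M_Y) + M_X = (6.9/5.0)(57.03 − 53.8) + 53.9
x = 1.380000 × 3.230 + 53.9 = 58.36

58.36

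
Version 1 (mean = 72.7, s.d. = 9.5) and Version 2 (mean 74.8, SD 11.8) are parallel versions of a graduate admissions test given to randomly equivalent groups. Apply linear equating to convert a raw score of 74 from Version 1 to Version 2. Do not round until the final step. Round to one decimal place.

76.4

Linear equating: y = (SD_Y/SD_X)(x − M_X) + M_Y
y = (11.8/9.5)(74 − 72.7) + 74.8
y = 1.242105 × 1.3 + 74.8 = 1.6147 + 74.8 = 76.4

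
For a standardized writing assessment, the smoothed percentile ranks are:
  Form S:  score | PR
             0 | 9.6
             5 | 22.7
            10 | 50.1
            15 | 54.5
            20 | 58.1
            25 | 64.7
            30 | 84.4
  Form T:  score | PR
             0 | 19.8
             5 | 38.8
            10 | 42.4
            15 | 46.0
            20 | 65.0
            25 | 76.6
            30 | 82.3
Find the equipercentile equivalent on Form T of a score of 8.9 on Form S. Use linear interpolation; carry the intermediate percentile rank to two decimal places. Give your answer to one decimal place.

12.3

PR of 8.9 on Form S: 22.7 + (8.9 − 5)/(10 − 5) × (50.1 − 22.7) = 44.07
On Form T, PR 44.07 falls between score 10 (PR 42.4) and 15 (PR 46.0).
Interpolate: 10 + (44.07 − 42.4)/(46.0 − 42.4) × (15 − 10) = 12.3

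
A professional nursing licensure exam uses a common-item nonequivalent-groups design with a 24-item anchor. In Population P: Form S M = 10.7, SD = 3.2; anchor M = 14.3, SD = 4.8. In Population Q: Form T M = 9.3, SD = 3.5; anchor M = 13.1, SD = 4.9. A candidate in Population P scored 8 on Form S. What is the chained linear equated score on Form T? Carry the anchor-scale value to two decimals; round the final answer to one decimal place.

Form S → anchor (Population P): v = (4.8/3.2)(8 − 10.7) + 14.3 = 10.25
anchor → Form T (Population Q): y = (3.5/4.9)(10.25 − 13.1) + 9.3 = 7.3

7.3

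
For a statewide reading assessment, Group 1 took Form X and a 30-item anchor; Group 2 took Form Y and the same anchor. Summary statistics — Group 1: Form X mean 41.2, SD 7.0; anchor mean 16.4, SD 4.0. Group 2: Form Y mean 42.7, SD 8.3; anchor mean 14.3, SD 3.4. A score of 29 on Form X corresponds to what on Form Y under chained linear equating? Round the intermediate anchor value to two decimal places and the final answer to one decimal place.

Form X → anchor (Group 1): v = (4.0/7.0)(29 − 41.2) + 16.4 = 9.43
anchor → Form Y (Group 2): y = (8.3/3.4)(9.43 − 14.3) + 42.7 = 30.8

30.8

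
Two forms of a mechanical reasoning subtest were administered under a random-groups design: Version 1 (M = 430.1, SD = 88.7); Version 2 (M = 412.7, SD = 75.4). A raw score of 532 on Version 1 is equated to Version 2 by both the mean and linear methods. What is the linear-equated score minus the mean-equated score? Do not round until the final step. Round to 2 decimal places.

Mean-equated: 532 + (412.7 − 430.1) = 514.60
Linear-equated: (75.4/88.7)(532 − 430.1) + 412.7 = 499.321
Difference = 499.321 − 514.60 = -15.28

-15.28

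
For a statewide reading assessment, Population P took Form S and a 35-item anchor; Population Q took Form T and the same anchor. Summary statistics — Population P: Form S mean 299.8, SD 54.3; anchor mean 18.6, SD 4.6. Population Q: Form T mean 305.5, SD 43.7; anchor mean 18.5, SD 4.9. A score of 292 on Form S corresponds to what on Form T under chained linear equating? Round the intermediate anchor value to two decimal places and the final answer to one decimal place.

Form S → anchor (Population P): v = (4.6/54.3)(292 − 299.8) + 18.6 = 17.94
anchor → Form T (Population Q): y = (43.7/4.9)(17.94 − 18.5) + 305.5 = 300.5

300.5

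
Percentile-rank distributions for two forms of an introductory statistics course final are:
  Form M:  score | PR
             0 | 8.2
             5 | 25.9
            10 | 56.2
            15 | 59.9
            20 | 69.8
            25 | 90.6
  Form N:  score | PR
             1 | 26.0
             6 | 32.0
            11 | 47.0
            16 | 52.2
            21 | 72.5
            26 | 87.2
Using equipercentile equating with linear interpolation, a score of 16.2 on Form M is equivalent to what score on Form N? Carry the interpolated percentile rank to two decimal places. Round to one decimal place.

PR of 16.2 on Form M: 59.9 + (16.2 − 15)/(20 − 15) × (69.8 − 59.9) = 62.28
On Form N, PR 62.28 falls between score 16 (PR 52.2) and 21 (PR 72.5).
Interpolate: 16 + (62.28 − 52.2)/(72.5 − 52.2) × (21 − 16) = 18.5

18.5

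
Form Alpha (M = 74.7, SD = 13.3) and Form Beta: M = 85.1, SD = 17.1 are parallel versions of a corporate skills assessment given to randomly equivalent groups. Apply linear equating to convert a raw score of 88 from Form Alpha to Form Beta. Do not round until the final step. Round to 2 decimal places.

Linear equating: y = (SD_Y/SD_X)(x − M_X) + M_Y
y = (17.1/13.3)(88 − 74.7) + 85.1
y = 1.285714 × 13.3 + 85.1 = 17.1000 + 85.1 = 102.20

102.20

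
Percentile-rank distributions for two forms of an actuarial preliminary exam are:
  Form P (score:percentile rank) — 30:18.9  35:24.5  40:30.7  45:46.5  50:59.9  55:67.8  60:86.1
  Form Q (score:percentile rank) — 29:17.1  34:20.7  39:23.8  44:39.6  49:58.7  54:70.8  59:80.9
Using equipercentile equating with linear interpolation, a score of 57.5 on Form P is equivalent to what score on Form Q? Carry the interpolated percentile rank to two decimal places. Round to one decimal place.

57.0

PR of 57.5 on Form P: 67.8 + (57.5 − 55)/(60 − 55) × (86.1 − 67.8) = 76.95
On Form Q, PR 76.95 falls between score 54 (PR 70.8) and 59 (PR 80.9).
Interpolate: 54 + (76.95 − 70.8)/(80.9 − 70.8) × (59 − 54) = 57.0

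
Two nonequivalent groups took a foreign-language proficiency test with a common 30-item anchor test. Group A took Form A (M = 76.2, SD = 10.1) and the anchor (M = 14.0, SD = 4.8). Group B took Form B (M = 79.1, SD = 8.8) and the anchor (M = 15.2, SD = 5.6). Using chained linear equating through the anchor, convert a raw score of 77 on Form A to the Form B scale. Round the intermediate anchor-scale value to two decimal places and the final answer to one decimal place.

77.8

Form A → anchor (Group A): v = (4.8/10.1)(77 − 76.2) + 14.0 = 14.38
anchor → Form B (Group B): y = (8.8/5.6)(14.38 − 15.2) + 79.1 = 77.8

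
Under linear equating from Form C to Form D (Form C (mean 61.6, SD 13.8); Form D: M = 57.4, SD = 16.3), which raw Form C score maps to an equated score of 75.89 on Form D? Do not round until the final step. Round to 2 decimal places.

77.25

Invert y = (SD_Y/SD_X)(x − M_X) + M_Y:
x = (SD_X/SD_Y)(y − M_Y) + M_X = (13.8/16.3)(75.89 − 57.4) + 61.6
x = 0.846626 × 18.490 + 61.6 = 77.25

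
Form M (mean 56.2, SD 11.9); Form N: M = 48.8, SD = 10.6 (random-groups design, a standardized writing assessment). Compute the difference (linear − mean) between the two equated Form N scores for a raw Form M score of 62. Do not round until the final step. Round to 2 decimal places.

Mean-equated: 62 + (48.8 − 56.2) = 54.60
Linear-equated: (10.6/11.9)(62 − 56.2) + 48.8 = 53.966
Difference = 53.966 − 54.60 = -0.63

-0.63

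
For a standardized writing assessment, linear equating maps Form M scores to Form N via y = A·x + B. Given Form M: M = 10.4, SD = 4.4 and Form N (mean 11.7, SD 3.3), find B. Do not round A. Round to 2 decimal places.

3.90

A = SD_Y / SD_X = 3.3 / 4.4 = 0.750000
B = M_Y − A·M_X = 11.7 − 0.750000 × 10.4 = 3.90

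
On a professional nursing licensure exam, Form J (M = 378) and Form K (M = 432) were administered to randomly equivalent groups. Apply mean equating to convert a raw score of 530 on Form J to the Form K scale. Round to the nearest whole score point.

584

Mean equating: y = x + (M_Y − M_X) = 530 + (432 − 378) = 584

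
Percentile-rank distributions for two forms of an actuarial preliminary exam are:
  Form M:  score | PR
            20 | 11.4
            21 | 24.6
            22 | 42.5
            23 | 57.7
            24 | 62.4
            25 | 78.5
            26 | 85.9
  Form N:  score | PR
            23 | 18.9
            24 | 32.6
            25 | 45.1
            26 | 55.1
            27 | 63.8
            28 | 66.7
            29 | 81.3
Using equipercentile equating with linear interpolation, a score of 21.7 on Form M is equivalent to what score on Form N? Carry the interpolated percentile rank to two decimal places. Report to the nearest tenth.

PR of 21.7 on Form M: 24.6 + (21.7 − 21)/(22 − 21) × (42.5 − 24.6) = 37.13
On Form N, PR 37.13 falls between score 24 (PR 32.6) and 25 (PR 45.1).
Interpolate: 24 + (37.13 − 32.6)/(45.1 − 32.6) × (25 − 24) = 24.4

24.4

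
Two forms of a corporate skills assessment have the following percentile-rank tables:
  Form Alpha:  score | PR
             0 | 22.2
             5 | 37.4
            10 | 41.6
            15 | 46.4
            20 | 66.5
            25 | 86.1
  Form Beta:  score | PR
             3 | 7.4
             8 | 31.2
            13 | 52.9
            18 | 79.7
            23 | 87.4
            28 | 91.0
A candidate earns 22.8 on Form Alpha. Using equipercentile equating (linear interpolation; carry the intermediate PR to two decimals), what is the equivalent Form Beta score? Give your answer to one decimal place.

PR of 22.8 on Form Alpha: 66.5 + (22.8 − 20)/(25 − 20) × (86.1 − 66.5) = 77.48
On Form Beta, PR 77.48 falls between score 13 (PR 52.9) and 18 (PR 79.7).
Interpolate: 13 + (77.48 − 52.9)/(79.7 − 52.9) × (18 − 13) = 17.6

17.6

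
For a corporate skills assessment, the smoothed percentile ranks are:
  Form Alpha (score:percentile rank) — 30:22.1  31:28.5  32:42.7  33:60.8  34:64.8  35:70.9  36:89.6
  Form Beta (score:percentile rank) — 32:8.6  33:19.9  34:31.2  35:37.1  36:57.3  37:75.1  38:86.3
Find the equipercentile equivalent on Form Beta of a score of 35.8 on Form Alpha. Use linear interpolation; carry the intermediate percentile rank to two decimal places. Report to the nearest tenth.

38.0

PR of 35.8 on Form Alpha: 70.9 + (35.8 − 35)/(36 − 35) × (89.6 − 70.9) = 85.86
On Form Beta, PR 85.86 falls between score 37 (PR 75.1) and 38 (PR 86.3).
Interpolate: 37 + (85.86 − 75.1)/(86.3 − 75.1) × (38 − 37) = 38.0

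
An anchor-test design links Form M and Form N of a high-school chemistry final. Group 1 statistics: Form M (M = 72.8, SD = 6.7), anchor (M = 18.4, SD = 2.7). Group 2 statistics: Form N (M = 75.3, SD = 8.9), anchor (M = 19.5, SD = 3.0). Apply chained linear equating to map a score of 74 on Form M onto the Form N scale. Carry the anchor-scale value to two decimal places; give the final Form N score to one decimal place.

73.5

Form M → anchor (Group 1): v = (2.7/6.7)(74 − 72.8) + 18.4 = 18.88
anchor → Form N (Group 2): y = (8.9/3.0)(18.88 − 19.5) + 75.3 = 73.5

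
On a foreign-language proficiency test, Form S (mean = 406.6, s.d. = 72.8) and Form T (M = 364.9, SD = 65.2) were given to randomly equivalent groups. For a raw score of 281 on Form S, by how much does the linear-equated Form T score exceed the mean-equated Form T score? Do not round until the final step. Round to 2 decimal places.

13.11

Mean-equated: 281 + (364.9 − 406.6) = 239.30
Linear-equated: (65.2/72.8)(281 − 406.6) + 364.9 = 252.412
Difference = 252.412 − 239.30 = 13.11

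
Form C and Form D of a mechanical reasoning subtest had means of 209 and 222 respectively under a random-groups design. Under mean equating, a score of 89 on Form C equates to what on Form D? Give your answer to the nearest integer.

102

Mean equating: y = x + (M_Y − M_X) = 89 + (222 − 209) = 102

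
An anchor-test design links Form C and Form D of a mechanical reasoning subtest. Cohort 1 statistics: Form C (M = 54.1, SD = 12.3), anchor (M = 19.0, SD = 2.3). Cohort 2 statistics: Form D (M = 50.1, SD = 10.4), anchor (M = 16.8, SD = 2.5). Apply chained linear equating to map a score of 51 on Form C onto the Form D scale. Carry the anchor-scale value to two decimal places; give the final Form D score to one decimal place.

56.8

Form C → anchor (Cohort 1): v = (2.3/12.3)(51 − 54.1) + 19.0 = 18.42
anchor → Form D (Cohort 2): y = (10.4/2.5)(18.42 − 16.8) + 50.1 = 56.8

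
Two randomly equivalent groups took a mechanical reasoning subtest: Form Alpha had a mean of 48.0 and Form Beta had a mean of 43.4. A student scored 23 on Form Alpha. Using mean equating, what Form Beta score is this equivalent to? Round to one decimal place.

18.4

Mean equating: y = x + (M_Y − M_X) = 23 + (43.4 − 48.0) = 18.4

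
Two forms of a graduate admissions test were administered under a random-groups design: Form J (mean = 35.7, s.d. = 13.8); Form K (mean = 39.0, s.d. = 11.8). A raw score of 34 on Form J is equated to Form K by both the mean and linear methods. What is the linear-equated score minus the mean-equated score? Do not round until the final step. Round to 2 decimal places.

0.25

Mean-equated: 34 + (39.0 − 35.7) = 37.30
Linear-equated: (11.8/13.8)(34 − 35.7) + 39.0 = 37.546
Difference = 37.546 − 37.30 = 0.25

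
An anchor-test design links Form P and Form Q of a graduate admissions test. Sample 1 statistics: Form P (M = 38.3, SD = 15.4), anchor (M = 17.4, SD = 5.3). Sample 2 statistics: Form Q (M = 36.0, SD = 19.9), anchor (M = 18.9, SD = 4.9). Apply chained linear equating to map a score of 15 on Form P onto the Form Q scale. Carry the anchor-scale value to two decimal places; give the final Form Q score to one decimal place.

Form P → anchor (Sample 1): v = (5.3/15.4)(15 − 38.3) + 17.4 = 9.38
anchor → Form Q (Sample 2): y = (19.9/4.9)(9.38 − 18.9) + 36.0 = -2.7

-2.7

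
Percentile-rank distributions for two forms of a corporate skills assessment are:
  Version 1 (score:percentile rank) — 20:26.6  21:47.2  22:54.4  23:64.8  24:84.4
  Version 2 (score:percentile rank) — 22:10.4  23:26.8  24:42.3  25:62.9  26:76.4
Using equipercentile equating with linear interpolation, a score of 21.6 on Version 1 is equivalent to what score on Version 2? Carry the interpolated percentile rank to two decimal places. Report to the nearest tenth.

24.4

PR of 21.6 on Version 1: 47.2 + (21.6 − 21)/(22 − 21) × (54.4 − 47.2) = 51.52
On Version 2, PR 51.52 falls between score 24 (PR 42.3) and 25 (PR 62.9).
Interpolate: 24 + (51.52 − 42.3)/(62.9 − 42.3) × (25 − 24) = 24.4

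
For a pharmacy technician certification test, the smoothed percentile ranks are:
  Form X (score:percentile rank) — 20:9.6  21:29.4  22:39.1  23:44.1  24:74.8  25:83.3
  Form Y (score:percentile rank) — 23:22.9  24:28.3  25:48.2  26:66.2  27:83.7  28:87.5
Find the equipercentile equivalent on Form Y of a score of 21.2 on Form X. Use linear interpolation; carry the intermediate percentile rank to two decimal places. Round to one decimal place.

24.2

PR of 21.2 on Form X: 29.4 + (21.2 − 21)/(22 − 21) × (39.1 − 29.4) = 31.34
On Form Y, PR 31.34 falls between score 24 (PR 28.3) and 25 (PR 48.2).
Interpolate: 24 + (31.34 − 28.3)/(48.2 − 28.3) × (25 − 24) = 24.2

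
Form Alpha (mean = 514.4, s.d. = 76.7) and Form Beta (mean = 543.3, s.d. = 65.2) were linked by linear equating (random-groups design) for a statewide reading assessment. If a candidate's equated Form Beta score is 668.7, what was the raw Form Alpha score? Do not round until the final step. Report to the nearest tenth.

Invert y = (SD_Y/SD_X)(x − M_X) + M_Y:
x = (SD_X/SD_Y)(y − M_Y) + M_X = (76.7/65.2)(668.7 − 543.3) + 514.4
x = 1.176380 × 125.400 + 514.4 = 661.9

661.9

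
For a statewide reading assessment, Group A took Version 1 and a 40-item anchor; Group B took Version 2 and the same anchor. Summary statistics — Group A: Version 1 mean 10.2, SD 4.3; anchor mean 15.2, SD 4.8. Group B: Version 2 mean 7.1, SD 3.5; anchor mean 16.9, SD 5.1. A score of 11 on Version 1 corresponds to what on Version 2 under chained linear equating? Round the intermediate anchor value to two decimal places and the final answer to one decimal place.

6.5

Version 1 → anchor (Group A): v = (4.8/4.3)(11 − 10.2) + 15.2 = 16.09
anchor → Version 2 (Group B): y = (3.5/5.1)(16.09 − 16.9) + 7.1 = 6.5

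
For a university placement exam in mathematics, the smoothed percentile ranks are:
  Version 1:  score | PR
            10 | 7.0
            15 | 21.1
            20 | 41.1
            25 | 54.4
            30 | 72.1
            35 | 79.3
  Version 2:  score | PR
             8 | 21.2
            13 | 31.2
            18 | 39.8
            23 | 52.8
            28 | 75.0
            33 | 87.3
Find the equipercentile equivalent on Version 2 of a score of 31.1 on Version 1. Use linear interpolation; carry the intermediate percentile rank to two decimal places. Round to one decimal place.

PR of 31.1 on Version 1: 72.1 + (31.1 − 30)/(35 − 30) × (79.3 − 72.1) = 73.68
On Version 2, PR 73.68 falls between score 23 (PR 52.8) and 28 (PR 75.0).
Interpolate: 23 + (73.68 − 52.8)/(75.0 − 52.8) × (28 − 23) = 27.7

27.7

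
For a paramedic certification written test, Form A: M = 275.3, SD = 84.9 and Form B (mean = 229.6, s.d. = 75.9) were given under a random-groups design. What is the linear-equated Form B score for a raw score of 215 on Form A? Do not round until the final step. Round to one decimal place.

175.7

Linear equating: y = (SD_Y/SD_X)(x − M_X) + M_Y
y = (75.9/84.9)(215 − 275.3) + 229.6
y = 0.893993 × -60.3 + 229.6 = -53.9078 + 229.6 = 175.7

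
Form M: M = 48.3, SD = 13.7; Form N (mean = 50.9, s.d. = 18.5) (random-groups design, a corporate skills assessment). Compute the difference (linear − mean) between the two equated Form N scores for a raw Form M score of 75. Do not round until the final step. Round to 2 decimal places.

9.35

Mean-equated: 75 + (50.9 − 48.3) = 77.60
Linear-equated: (18.5/13.7)(75 − 48.3) + 50.9 = 86.955
Difference = 86.955 − 77.60 = 9.35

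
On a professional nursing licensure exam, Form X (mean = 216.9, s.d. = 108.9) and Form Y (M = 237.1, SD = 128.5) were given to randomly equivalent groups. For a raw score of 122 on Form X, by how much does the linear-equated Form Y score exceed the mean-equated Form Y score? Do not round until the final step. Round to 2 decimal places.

-17.08

Mean-equated: 122 + (237.1 − 216.9) = 142.20
Linear-equated: (128.5/108.9)(122 − 216.9) + 237.1 = 125.120
Difference = 125.120 − 142.20 = -17.08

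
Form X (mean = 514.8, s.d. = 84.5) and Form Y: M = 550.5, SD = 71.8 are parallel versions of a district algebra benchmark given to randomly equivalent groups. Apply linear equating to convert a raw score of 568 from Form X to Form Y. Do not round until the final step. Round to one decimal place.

Linear equating: y = (SD_Y/SD_X)(x − M_X) + M_Y
y = (71.8/84.5)(568 − 514.8) + 550.5
y = 0.849704 × 53.2 + 550.5 = 45.2043 + 550.5 = 595.7

595.7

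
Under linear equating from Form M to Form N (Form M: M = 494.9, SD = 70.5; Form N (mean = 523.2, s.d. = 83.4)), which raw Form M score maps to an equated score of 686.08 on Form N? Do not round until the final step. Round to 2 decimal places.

632.59

Invert y = (SD_Y/SD_X)(x − M_X) + M_Y:
x = (SD_X/SD_Y)(y − M_Y) + M_X = (70.5/83.4)(686.08 − 523.2) + 494.9
x = 0.845324 × 162.880 + 494.9 = 632.59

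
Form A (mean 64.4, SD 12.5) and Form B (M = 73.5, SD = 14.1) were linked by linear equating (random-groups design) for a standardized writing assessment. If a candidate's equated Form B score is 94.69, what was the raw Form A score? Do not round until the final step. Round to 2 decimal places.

83.19

Invert y = (SD_Y/SD_X)(x − M_X) + M_Y:
x = (SD_X/SD_Y)(y − M_Y) + M_X = (12.5/14.1)(94.69 − 73.5) + 64.4
x = 0.886525 × 21.190 + 64.4 = 83.19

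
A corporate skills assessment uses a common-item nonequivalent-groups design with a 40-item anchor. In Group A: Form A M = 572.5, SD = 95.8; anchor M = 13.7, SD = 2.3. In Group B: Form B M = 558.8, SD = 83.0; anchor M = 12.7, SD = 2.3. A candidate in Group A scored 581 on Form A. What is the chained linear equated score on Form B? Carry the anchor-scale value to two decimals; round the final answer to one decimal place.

602.1

Form A → anchor (Group A): v = (2.3/95.8)(581 − 572.5) + 13.7 = 13.90
anchor → Form B (Group B): y = (83.0/2.3)(13.90 − 12.7) + 558.8 = 602.1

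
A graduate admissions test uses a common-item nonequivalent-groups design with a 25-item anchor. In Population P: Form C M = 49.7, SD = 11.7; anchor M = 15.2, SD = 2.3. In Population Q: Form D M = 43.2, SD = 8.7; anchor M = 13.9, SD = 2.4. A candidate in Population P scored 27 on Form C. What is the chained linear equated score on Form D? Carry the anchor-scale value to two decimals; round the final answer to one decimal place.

31.7

Form C → anchor (Population P): v = (2.3/11.7)(27 − 49.7) + 15.2 = 10.74
anchor → Form D (Population Q): y = (8.7/2.4)(10.74 − 13.9) + 43.2 = 31.7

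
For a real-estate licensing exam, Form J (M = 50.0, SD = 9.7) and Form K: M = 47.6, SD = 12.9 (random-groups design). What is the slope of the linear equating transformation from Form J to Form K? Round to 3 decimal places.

A = SD_Y / SD_X = 12.9 / 9.7 = 1.330

1.330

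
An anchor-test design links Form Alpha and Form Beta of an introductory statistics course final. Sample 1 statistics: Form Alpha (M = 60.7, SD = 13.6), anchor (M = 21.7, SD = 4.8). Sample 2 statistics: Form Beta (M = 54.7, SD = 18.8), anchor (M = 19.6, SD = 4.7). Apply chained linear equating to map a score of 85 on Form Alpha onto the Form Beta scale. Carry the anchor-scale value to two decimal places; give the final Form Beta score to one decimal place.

97.4

Form Alpha → anchor (Sample 1): v = (4.8/13.6)(85 − 60.7) + 21.7 = 30.28
anchor → Form Beta (Sample 2): y = (18.8/4.7)(30.28 − 19.6) + 54.7 = 97.4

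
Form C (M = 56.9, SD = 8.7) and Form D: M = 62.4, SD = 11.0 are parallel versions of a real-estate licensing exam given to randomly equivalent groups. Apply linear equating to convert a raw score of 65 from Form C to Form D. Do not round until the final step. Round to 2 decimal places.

Linear equating: y = (SD_Y/SD_X)(x − M_X) + M_Y
y = (11.0/8.7)(65 − 56.9) + 62.4
y = 1.264368 × 8.1 + 62.4 = 10.2414 + 62.4 = 72.64

72.64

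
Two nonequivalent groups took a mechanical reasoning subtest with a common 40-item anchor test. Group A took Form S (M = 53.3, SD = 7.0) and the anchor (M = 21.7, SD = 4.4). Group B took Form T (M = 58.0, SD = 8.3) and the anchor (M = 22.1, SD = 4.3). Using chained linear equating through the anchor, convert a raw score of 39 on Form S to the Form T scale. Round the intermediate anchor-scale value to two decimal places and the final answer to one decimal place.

Form S → anchor (Group A): v = (4.4/7.0)(39 − 53.3) + 21.7 = 12.71
anchor → Form T (Group B): y = (8.3/4.3)(12.71 − 22.1) + 58.0 = 39.9

39.9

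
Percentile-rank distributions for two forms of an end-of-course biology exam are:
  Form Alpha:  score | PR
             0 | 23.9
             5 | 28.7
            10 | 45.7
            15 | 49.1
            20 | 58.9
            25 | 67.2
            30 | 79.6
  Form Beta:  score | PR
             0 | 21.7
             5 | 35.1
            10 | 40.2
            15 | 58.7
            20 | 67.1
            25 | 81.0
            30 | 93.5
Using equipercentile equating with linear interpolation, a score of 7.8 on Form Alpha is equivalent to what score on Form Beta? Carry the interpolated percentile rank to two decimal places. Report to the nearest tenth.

PR of 7.8 on Form Alpha: 28.7 + (7.8 − 5)/(10 − 5) × (45.7 − 28.7) = 38.22
On Form Beta, PR 38.22 falls between score 5 (PR 35.1) and 10 (PR 40.2).
Interpolate: 5 + (38.22 − 35.1)/(40.2 − 35.1) × (10 − 5) = 8.1

8.1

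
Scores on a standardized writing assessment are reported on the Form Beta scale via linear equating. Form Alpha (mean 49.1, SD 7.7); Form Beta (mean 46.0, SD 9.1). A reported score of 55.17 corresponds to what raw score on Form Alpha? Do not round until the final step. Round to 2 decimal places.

Invert y = (SD_Y/SD_X)(x − M_X) + M_Y:
x = (SD_X/SD_Y)(y − M_Y) + M_X = (7.7/9.1)(55.17 − 46.0) + 49.1
x = 0.846154 × 9.170 + 49.1 = 56.86

56.86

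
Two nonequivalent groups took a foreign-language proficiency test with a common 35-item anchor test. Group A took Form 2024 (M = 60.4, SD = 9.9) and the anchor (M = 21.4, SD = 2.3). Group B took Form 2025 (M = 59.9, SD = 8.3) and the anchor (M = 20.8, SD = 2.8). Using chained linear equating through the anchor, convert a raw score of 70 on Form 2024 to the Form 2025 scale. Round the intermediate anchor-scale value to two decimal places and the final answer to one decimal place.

68.3

Form 2024 → anchor (Group A): v = (2.3/9.9)(70 − 60.4) + 21.4 = 23.63
anchor → Form 2025 (Group B): y = (8.3/2.8)(23.63 − 20.8) + 59.9 = 68.3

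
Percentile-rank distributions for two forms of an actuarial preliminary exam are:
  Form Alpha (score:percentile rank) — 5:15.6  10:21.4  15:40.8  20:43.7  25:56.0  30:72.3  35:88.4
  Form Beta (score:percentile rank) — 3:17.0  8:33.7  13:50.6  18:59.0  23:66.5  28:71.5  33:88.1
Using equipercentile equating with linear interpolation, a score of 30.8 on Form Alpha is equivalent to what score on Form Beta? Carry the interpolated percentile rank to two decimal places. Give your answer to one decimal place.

29.0

PR of 30.8 on Form Alpha: 72.3 + (30.8 − 30)/(35 − 30) × (88.4 − 72.3) = 74.88
On Form Beta, PR 74.88 falls between score 28 (PR 71.5) and 33 (PR 88.1).
Interpolate: 28 + (74.88 − 71.5)/(88.1 − 71.5) × (33 − 28) = 29.0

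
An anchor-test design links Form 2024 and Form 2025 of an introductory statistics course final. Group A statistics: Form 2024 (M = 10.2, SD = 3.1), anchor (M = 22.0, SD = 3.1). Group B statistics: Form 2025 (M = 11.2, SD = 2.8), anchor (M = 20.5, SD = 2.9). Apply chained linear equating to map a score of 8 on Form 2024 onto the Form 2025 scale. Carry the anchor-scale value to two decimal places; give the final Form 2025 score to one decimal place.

Form 2024 → anchor (Group A): v = (3.1/3.1)(8 − 10.2) + 22.0 = 19.80
anchor → Form 2025 (Group B): y = (2.8/2.9)(19.80 − 20.5) + 11.2 = 10.5

10.5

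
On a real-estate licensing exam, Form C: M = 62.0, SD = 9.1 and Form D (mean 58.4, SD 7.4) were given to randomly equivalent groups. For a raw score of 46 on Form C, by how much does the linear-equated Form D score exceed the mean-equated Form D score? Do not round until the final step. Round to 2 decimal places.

2.99

Mean-equated: 46 + (58.4 − 62.0) = 42.40
Linear-equated: (7.4/9.1)(46 − 62.0) + 58.4 = 45.389
Difference = 45.389 − 42.40 = 2.99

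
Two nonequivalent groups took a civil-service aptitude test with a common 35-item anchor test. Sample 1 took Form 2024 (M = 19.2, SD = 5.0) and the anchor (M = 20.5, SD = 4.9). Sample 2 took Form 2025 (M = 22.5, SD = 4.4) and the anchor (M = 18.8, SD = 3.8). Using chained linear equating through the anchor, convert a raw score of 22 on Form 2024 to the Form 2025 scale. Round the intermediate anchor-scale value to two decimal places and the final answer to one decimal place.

Form 2024 → anchor (Sample 1): v = (4.9/5.0)(22 − 19.2) + 20.5 = 23.24
anchor → Form 2025 (Sample 2): y = (4.4/3.8)(23.24 − 18.8) + 22.5 = 27.6

27.6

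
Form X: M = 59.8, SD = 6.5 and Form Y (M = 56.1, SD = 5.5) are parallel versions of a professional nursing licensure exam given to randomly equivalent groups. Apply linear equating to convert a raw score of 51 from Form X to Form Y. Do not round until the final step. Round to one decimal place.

Linear equating: y = (SD_Y/SD_X)(x − M_X) + M_Y
y = (5.5/6.5)(51 − 59.8) + 56.1
y = 0.846154 × -8.8 + 56.1 = -7.4462 + 56.1 = 48.7

48.7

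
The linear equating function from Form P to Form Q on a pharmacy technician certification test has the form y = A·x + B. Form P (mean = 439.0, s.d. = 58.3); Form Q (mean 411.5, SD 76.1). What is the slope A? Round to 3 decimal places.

1.305

A = SD_Y / SD_X = 76.1 / 58.3 = 1.305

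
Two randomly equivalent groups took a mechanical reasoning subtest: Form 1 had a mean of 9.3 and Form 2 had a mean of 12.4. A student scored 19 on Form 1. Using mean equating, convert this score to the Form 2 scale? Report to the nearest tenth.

22.1

Mean equating: y = x + (M_Y − M_X) = 19 + (12.4 − 9.3) = 22.1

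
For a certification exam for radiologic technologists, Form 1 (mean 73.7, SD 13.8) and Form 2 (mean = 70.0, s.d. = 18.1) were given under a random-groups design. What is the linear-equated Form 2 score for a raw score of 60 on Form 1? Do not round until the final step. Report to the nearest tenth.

52.0

Linear equating: y = (SD_Y/SD_X)(x − M_X) + M_Y
y = (18.1/13.8)(60 − 73.7) + 70.0
y = 1.311594 × -13.7 + 70.0 = -17.9688 + 70.0 = 52.0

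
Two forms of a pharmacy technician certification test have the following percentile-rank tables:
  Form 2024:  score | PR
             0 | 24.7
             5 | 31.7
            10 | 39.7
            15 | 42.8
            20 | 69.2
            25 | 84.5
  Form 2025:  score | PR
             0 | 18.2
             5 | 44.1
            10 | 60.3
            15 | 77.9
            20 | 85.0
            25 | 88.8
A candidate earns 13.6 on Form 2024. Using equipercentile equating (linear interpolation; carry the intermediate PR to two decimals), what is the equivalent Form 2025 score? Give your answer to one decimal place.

4.6

PR of 13.6 on Form 2024: 39.7 + (13.6 − 10)/(15 − 10) × (42.8 − 39.7) = 41.93
On Form 2025, PR 41.93 falls between score 0 (PR 18.2) and 5 (PR 44.1).
Interpolate: 0 + (41.93 − 18.2)/(44.1 − 18.2) × (5 − 0) = 4.6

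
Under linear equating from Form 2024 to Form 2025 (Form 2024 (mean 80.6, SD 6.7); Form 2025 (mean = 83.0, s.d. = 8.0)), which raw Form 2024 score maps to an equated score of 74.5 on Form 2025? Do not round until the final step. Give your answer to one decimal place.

73.5

Invert y = (SD_Y/SD_X)(x − M_X) + M_Y:
x = (SD_X/SD_Y)(y − M_Y) + M_X = (6.7/8.0)(74.5 − 83.0) + 80.6
x = 0.837500 × -8.500 + 80.6 = 73.5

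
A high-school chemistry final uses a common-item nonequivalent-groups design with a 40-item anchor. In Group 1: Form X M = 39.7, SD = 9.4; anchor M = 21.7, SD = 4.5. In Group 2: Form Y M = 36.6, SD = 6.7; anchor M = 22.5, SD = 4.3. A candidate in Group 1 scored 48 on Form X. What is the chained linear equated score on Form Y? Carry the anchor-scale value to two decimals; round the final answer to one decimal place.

Form X → anchor (Group 1): v = (4.5/9.4)(48 − 39.7) + 21.7 = 25.67
anchor → Form Y (Group 2): y = (6.7/4.3)(25.67 − 22.5) + 36.6 = 41.5

41.5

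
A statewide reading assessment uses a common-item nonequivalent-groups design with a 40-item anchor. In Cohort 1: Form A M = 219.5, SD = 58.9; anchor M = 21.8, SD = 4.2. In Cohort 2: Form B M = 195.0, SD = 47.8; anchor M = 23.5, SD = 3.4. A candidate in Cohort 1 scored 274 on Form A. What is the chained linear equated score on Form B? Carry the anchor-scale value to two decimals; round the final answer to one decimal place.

225.8

Form A → anchor (Cohort 1): v = (4.2/58.9)(274 − 219.5) + 21.8 = 25.69
anchor → Form B (Cohort 2): y = (47.8/3.4)(25.69 − 23.5) + 195.0 = 225.8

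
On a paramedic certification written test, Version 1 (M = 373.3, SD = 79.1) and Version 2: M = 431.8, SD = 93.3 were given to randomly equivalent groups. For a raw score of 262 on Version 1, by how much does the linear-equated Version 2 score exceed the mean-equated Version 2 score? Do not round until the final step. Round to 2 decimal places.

Mean-equated: 262 + (431.8 − 373.3) = 320.50
Linear-equated: (93.3/79.1)(262 − 373.3) + 431.8 = 300.519
Difference = 300.519 − 320.50 = -19.98

-19.98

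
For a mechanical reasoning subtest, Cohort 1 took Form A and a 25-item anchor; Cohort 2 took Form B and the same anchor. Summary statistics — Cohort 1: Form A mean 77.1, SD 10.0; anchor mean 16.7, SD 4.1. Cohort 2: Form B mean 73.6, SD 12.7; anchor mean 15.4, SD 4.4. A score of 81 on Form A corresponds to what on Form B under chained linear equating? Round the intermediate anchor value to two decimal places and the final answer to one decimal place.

82.0

Form A → anchor (Cohort 1): v = (4.1/10.0)(81 − 77.1) + 16.7 = 18.30
anchor → Form B (Cohort 2): y = (12.7/4.4)(18.30 − 15.4) + 73.6 = 82.0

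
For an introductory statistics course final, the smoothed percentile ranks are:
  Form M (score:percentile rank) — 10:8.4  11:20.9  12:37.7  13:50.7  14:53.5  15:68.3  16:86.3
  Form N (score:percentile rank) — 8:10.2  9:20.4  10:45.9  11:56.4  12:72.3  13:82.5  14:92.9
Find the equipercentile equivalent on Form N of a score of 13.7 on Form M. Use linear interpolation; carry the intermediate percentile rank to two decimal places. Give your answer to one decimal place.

10.6

PR of 13.7 on Form M: 50.7 + (13.7 − 13)/(14 − 13) × (53.5 − 50.7) = 52.66
On Form N, PR 52.66 falls between score 10 (PR 45.9) and 11 (PR 56.4).
Interpolate: 10 + (52.66 − 45.9)/(56.4 − 45.9) × (11 − 10) = 10.6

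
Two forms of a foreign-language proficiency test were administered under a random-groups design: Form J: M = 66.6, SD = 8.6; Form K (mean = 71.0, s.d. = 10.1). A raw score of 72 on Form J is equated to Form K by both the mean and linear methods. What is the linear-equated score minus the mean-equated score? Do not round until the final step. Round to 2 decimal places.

Mean-equated: 72 + (71.0 − 66.6) = 76.40
Linear-equated: (10.1/8.6)(72 − 66.6) + 71.0 = 77.342
Difference = 77.342 − 76.40 = 0.94

0.94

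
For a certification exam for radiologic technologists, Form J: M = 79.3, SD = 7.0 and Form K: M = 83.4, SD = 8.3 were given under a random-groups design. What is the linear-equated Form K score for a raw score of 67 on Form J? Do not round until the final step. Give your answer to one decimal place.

68.8

Linear equating: y = (SD_Y/SD_X)(x − M_X) + M_Y
y = (8.3/7.0)(67 − 79.3) + 83.4
y = 1.185714 × -12.3 + 83.4 = -14.5843 + 83.4 = 68.8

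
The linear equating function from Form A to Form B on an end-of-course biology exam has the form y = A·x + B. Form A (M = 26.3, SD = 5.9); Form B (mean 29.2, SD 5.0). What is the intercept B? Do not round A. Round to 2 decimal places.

6.91

A = SD_Y / SD_X = 5.0 / 5.9 = 0.847458
B = M_Y − A·M_X = 29.2 − 0.847458 × 26.3 = 6.91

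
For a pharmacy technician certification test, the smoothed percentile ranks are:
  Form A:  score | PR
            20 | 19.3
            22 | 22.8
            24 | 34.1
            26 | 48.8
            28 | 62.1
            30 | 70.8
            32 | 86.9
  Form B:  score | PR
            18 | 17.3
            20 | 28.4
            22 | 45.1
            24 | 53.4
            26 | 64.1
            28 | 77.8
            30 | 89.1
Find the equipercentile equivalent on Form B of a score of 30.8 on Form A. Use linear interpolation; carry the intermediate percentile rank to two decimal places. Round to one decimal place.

27.9

PR of 30.8 on Form A: 70.8 + (30.8 − 30)/(32 − 30) × (86.9 − 70.8) = 77.24
On Form B, PR 77.24 falls between score 26 (PR 64.1) and 28 (PR 77.8).
Interpolate: 26 + (77.24 − 64.1)/(77.8 − 64.1) × (28 − 26) = 27.9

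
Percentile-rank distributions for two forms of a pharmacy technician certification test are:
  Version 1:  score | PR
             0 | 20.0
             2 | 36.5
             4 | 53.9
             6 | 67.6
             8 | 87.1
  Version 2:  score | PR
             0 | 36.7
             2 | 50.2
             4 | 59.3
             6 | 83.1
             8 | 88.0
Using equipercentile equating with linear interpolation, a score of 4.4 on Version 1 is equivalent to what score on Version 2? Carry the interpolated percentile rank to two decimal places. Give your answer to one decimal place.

3.4

PR of 4.4 on Version 1: 53.9 + (4.4 − 4)/(6 − 4) × (67.6 − 53.9) = 56.64
On Version 2, PR 56.64 falls between score 2 (PR 50.2) and 4 (PR 59.3).
Interpolate: 2 + (56.64 − 50.2)/(59.3 − 50.2) × (4 − 2) = 3.4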